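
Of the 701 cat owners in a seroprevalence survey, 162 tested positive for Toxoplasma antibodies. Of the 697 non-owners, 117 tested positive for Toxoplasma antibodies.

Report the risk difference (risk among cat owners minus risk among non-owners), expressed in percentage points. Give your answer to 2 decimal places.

risk, cat owners = 162/701 = 0.2311
risk, non-owners = 117/697 = 0.1679
risk difference = 0.2311 − 0.1679 = 0.0632 → 6.32 percentage points

RD ≈ 6.32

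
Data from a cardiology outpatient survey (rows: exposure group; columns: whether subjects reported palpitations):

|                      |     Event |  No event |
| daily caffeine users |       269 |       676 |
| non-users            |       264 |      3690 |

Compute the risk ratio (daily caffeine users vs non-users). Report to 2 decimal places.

risk, daily caffeine users = 269/945 = 0.2847
risk, non-users = 264/3954 = 0.0668
RR = 0.2847 / 0.0668 = 4.26

RR = 4.26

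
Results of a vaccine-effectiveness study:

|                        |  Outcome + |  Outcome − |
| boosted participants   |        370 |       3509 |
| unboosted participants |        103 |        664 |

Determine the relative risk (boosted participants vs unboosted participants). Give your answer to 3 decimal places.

0.710

risk, boosted participants = 370/3879 = 0.0954
risk, unboosted participants = 103/767 = 0.1343
RR = 0.0954 / 0.1343 = 0.710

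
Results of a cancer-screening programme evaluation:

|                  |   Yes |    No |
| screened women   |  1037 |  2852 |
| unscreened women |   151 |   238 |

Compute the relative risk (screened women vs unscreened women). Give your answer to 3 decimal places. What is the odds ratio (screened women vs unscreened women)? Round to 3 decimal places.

risk, screened women = 1037/3889 = 0.2666
risk, unscreened women = 151/389 = 0.3882
RR = 0.2666 / 0.3882 = 0.687
OR = (1037 × 238) / (2852 × 151) = 246806/430652 ≈ 0.573

RR = 0.687; OR = 0.573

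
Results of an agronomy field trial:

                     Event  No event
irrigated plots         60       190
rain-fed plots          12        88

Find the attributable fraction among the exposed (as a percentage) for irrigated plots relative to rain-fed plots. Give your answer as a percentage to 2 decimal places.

risk, irrigated plots = 60/250 = 0.2400
risk, rain-fed plots = 12/100 = 0.1200
AR% = (0.2400 − 0.1200) / 0.2400 = 0.5000 → 50.00%

AR% = 50.00%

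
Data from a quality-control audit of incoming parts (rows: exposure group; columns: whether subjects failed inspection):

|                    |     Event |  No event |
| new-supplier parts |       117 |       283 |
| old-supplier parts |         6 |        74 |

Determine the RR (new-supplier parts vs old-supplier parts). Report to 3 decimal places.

RR ≈ 3.900

risk, new-supplier parts = 117/400 = 0.2925
risk, old-supplier parts = 6/80 = 0.0750
RR = 0.2925 / 0.0750 = 3.900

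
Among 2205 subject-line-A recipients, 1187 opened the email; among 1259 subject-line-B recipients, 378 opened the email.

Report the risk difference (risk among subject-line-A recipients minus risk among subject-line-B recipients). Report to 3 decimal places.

0.238

risk, subject-line-A recipients = 1187/2205 = 0.5383
risk, subject-line-B recipients = 378/1259 = 0.3002
risk difference = 0.5383 − 0.3002 = 0.238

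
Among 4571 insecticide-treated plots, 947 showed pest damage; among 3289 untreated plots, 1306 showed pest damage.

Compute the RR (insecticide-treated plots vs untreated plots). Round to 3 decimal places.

RR = 0.522

risk, insecticide-treated plots = 947/4571 = 0.2072
risk, untreated plots = 1306/3289 = 0.3971
RR = 0.2072 / 0.3971 = 0.522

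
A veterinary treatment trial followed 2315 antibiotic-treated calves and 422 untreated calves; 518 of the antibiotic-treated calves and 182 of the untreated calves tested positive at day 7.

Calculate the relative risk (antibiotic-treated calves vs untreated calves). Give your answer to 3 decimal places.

0.519

risk, antibiotic-treated calves = 518/2315 = 0.2238
risk, untreated calves = 182/422 = 0.4313
RR = 0.2238 / 0.4313 = 0.519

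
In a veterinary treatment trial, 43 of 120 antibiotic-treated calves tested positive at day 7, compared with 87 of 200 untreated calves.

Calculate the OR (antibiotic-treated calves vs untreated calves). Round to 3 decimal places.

OR = (43 × 113) / (77 × 87) = 4859/6699 ≈ 0.725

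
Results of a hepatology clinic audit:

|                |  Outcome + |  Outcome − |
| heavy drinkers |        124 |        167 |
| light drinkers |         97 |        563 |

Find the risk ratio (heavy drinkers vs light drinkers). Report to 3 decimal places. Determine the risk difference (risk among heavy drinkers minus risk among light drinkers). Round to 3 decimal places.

RR = 2.899; RD = 0.279

risk, heavy drinkers = 124/291 = 0.4261
risk, light drinkers = 97/660 = 0.1470
RR = 0.4261 / 0.1470 = 2.899
risk difference = 0.4261 − 0.1470 = 0.279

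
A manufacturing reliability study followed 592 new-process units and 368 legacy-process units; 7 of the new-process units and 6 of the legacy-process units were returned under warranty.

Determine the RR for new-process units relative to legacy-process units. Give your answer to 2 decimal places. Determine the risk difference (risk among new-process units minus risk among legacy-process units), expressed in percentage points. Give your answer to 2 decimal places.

RR = 0.73; RD = -0.45

risk, new-process units = 7/592 = 0.01182
risk, legacy-process units = 6/368 = 0.01630
RR = 0.01182 / 0.01630 = 0.73
risk difference = 0.01182 − 0.01630 = -0.00448 → -0.45 percentage points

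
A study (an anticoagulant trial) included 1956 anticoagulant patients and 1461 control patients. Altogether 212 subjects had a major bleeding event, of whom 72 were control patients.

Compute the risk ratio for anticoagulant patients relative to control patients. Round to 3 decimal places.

anticoagulant patients with the outcome: 212 − 72 = 140
anticoagulant patients without the outcome: 1956 − 140 = 1816
control patients without the outcome: 1461 − 72 = 1389
risk, anticoagulant patients = 140/1956 = 0.07157
risk, control patients = 72/1461 = 0.04928
RR = 0.07157 / 0.04928 = 1.452

1.452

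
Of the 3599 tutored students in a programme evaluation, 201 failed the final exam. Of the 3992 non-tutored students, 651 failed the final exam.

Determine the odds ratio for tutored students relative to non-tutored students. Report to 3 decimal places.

odds, tutored students = 201/3398 = 0.0592
odds, non-tutored students = 651/3341 = 0.1949
OR = 0.0592 / 0.1949 = 0.304

0.304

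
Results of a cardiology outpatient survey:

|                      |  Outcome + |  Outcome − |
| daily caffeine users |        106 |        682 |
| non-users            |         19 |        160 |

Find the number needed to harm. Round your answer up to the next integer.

36

risk, daily caffeine users = 106/788 = 0.134518
risk, non-users = 19/179 = 0.106145
absolute risk difference = 0.028373
1 / 0.028373 = 35.245 → round up → 36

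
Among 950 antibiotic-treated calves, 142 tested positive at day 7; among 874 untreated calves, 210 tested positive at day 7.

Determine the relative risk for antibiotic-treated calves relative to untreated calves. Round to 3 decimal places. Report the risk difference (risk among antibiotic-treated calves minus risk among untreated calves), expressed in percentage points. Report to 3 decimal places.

RR = 0.622; RD = -9.080

risk, antibiotic-treated calves = 142/950 = 0.1495
risk, untreated calves = 210/874 = 0.2403
RR = 0.1495 / 0.2403 = 0.622
risk difference = 0.1495 − 0.2403 = -0.0908 → -9.080 percentage points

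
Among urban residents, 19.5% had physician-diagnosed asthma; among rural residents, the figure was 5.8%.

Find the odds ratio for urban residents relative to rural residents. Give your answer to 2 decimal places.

odds, urban residents = 0.1950/0.8050 = 0.2422
odds, rural residents = 0.0580/0.9420 = 0.0616
OR = 0.2422 / 0.0616 = 3.93

OR: 3.93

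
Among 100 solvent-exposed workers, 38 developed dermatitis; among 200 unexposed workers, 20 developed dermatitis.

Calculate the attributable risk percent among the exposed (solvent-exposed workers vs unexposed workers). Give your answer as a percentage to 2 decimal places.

risk, solvent-exposed workers = 38/100 = 0.3800
risk, unexposed workers = 20/200 = 0.1000
AR% = (0.3800 − 0.1000) / 0.3800 = 0.7368 → 73.68%

AR% = 73.68%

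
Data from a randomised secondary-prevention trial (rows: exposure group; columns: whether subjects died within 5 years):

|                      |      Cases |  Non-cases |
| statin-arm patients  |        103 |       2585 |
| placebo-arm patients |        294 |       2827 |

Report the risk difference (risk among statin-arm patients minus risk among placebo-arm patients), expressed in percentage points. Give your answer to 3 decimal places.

RD: -5.588

risk, statin-arm patients = 103/2688 = 0.03832
risk, placebo-arm patients = 294/3121 = 0.09420
risk difference = 0.03832 − 0.09420 = -0.05588 → -5.588 percentage points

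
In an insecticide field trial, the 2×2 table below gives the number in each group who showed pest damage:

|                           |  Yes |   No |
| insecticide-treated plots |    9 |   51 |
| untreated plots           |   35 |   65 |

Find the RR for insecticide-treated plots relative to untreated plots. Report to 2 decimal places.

risk, insecticide-treated plots = 9/60 = 0.1500
risk, untreated plots = 35/100 = 0.3500
RR = 0.1500 / 0.3500 = 0.43

RR: 0.43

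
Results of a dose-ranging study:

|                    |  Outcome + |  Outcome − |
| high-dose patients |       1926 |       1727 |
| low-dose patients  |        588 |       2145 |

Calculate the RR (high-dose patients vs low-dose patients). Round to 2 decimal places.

RR: 2.45

risk, high-dose patients = 1926/3653 = 0.5272
risk, low-dose patients = 588/2733 = 0.2151
RR = 0.5272 / 0.2151 = 2.45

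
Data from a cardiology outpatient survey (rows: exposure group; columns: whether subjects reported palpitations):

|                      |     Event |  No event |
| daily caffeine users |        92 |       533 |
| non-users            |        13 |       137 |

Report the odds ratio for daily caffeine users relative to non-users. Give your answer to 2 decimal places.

odds, daily caffeine users = 92/533 = 0.1726
odds, non-users = 13/137 = 0.0949
OR = 0.1726 / 0.0949 = 1.82

1.82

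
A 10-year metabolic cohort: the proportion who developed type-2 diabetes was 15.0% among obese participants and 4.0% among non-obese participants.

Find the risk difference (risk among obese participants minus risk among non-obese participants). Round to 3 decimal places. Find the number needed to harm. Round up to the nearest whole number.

RD = 0.110; NNH = 10

risk difference = 0.15000 − 0.04000 = 0.110
absolute risk difference = 0.110000
1 / 0.110000 = 9.091 → round up → 10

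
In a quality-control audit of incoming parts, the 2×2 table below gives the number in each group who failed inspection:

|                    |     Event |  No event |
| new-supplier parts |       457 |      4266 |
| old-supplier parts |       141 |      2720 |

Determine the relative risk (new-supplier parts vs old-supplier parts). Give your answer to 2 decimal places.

risk, new-supplier parts = 457/4723 = 0.09676
risk, old-supplier parts = 141/2861 = 0.04928
RR = 0.09676 / 0.04928 = 1.96

RR = 1.96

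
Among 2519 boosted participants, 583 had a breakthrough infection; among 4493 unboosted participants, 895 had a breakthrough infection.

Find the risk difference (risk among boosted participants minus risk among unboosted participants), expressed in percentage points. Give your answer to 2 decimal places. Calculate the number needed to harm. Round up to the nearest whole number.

RD = 3.22; NNH = 32

risk, boosted participants = 583/2519 = 0.2314
risk, unboosted participants = 895/4493 = 0.1992
risk difference = 0.2314 − 0.1992 = 0.0322 → 3.22 percentage points
absolute risk difference = 0.032242
1 / 0.032242 = 31.015 → round up → 32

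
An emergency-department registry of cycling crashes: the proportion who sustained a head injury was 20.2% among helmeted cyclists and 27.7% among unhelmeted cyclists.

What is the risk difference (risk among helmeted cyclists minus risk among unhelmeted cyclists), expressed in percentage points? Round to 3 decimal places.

RD ≈ -7.500

risk difference = 0.2020 − 0.2770 = -0.0750 → -7.500 percentage points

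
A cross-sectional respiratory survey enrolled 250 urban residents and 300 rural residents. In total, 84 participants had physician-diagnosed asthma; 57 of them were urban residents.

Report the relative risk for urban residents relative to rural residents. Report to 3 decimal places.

RR: 2.533

urban residents without the outcome: 250 − 57 = 193
rural residents with the outcome: 84 − 57 = 27
rural residents without the outcome: 300 − 27 = 273
risk, urban residents = 57/250 = 0.2280
risk, rural residents = 27/300 = 0.0900
RR = 0.2280 / 0.0900 = 2.533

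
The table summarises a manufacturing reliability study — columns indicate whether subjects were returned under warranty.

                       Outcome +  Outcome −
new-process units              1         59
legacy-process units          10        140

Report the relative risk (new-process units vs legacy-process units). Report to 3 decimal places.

risk, new-process units = 1/60 = 0.01667
risk, legacy-process units = 10/150 = 0.06667
RR = 0.01667 / 0.06667 = 0.250

RR: 0.250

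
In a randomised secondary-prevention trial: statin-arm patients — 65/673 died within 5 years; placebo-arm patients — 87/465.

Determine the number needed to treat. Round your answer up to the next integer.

risk, statin-arm patients = 65/673 = 0.096582
risk, placebo-arm patients = 87/465 = 0.187097
absolute risk difference = 0.090514
1 / 0.090514 = 11.048 → round up → 12

12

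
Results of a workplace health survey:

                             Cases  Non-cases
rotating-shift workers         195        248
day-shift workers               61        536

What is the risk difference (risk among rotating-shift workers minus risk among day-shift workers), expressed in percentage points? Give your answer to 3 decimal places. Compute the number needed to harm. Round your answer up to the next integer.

RD = 33.800; NNH = 3

risk, rotating-shift workers = 195/443 = 0.4402
risk, day-shift workers = 61/597 = 0.1022
risk difference = 0.4402 − 0.1022 = 0.3380 → 33.800 percentage points
absolute risk difference = 0.338003
1 / 0.338003 = 2.959 → round up → 3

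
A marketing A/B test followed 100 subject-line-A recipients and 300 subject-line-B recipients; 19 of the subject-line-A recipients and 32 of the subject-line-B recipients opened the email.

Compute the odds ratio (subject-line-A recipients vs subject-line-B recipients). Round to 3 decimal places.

odds, subject-line-A recipients = 19/81 = 0.2346
odds, subject-line-B recipients = 32/268 = 0.1194
OR = 0.2346 / 0.1194 = 1.965

OR = 1.965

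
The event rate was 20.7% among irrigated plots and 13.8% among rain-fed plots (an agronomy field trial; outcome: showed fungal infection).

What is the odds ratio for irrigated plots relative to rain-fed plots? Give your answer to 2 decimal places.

OR = 1.63

odds, irrigated plots = 0.2070/0.7930 = 0.2610
odds, rain-fed plots = 0.1380/0.8620 = 0.1601
OR = 0.2610 / 0.1601 = 1.63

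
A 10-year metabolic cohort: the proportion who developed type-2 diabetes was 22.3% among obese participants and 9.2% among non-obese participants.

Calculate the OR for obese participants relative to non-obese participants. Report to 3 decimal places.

OR = 2.833

odds, obese participants = 0.2230/0.7770 = 0.2870
odds, non-obese participants = 0.0920/0.9080 = 0.1013
OR = 0.2870 / 0.1013 = 2.833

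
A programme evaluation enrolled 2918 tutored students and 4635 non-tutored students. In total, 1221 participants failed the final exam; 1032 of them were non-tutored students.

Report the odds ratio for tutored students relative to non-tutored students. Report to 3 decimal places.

0.242

tutored students with the outcome: 1221 − 1032 = 189
tutored students without the outcome: 2918 − 189 = 2729
non-tutored students without the outcome: 4635 − 1032 = 3603
OR = (189 × 3603) / (2729 × 1032) = 680967/2816328 ≈ 0.242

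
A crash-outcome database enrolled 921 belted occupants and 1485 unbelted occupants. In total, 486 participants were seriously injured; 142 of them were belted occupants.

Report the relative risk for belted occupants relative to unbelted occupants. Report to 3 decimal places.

belted occupants without the outcome: 921 − 142 = 779
unbelted occupants with the outcome: 486 − 142 = 344
unbelted occupants without the outcome: 1485 − 344 = 1141
risk, belted occupants = 142/921 = 0.1542
risk, unbelted occupants = 344/1485 = 0.2316
RR = 0.1542 / 0.2316 = 0.666

RR = 0.666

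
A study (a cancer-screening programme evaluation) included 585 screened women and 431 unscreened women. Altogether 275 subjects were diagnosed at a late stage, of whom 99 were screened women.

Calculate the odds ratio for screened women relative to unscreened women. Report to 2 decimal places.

screened women without the outcome: 585 − 99 = 486
unscreened women with the outcome: 275 − 99 = 176
unscreened women without the outcome: 431 − 176 = 255
odds, screened women = 99/486 = 0.2037
odds, unscreened women = 176/255 = 0.6902
OR = 0.2037 / 0.6902 = 0.30

OR = 0.30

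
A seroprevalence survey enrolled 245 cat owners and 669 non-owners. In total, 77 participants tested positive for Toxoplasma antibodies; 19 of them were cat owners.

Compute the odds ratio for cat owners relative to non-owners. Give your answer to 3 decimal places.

cat owners without the outcome: 245 − 19 = 226
non-owners with the outcome: 77 − 19 = 58
non-owners without the outcome: 669 − 58 = 611
OR = (19 × 611) / (226 × 58) = 11609/13108 ≈ 0.886

OR ≈ 0.886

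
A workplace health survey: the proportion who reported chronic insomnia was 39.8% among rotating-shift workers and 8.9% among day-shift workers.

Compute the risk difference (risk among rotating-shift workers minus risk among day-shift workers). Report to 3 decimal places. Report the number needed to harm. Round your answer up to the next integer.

risk difference = 0.3980 − 0.0890 = 0.309
absolute risk difference = 0.309000
1 / 0.309000 = 3.236 → round up → 4

RD = 0.309; NNH = 4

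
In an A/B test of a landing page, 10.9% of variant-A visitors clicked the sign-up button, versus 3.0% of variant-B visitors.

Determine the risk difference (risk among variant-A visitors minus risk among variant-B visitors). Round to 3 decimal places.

risk difference = 0.10900 − 0.03000 = 0.079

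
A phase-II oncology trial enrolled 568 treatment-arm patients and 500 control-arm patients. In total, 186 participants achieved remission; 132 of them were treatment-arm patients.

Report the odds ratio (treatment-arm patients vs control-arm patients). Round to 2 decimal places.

treatment-arm patients without the outcome: 568 − 132 = 436
control-arm patients with the outcome: 186 − 132 = 54
control-arm patients without the outcome: 500 − 54 = 446
odds, treatment-arm patients = 132/436 = 0.3028
odds, control-arm patients = 54/446 = 0.1211
OR = 0.3028 / 0.1211 = 2.50

OR ≈ 2.50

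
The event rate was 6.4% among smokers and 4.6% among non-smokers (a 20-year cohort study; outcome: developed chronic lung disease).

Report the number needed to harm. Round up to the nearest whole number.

NNH: 56

absolute risk difference = 0.018000
1 / 0.018000 = 55.556 → round up → 56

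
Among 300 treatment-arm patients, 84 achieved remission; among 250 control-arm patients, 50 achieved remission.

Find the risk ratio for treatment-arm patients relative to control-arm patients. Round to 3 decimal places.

risk, treatment-arm patients = 84/300 = 0.2800
risk, control-arm patients = 50/250 = 0.2000
RR = 0.2800 / 0.2000 = 1.400

RR: 1.400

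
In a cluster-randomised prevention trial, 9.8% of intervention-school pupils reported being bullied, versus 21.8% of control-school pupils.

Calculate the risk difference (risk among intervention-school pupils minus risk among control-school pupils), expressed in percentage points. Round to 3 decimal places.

risk difference = 0.0980 − 0.2180 = -0.1200 → -12.000 percentage points

RD ≈ -12.000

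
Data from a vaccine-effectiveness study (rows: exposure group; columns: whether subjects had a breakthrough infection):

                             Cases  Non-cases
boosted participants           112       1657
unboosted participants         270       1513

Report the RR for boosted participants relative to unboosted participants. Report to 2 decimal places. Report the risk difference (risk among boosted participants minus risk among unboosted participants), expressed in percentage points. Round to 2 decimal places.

RR = 0.42; RD = -8.81

risk, boosted participants = 112/1769 = 0.0633
risk, unboosted participants = 270/1783 = 0.1514
RR = 0.0633 / 0.1514 = 0.42
risk difference = 0.0633 − 0.1514 = -0.0881 → -8.81 percentage points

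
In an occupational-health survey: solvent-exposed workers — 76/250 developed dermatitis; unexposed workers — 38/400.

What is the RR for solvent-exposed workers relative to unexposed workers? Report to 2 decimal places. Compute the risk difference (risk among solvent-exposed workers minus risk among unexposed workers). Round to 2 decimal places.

RR = 3.20; RD = 0.21

risk, solvent-exposed workers = 76/250 = 0.3040
risk, unexposed workers = 38/400 = 0.0950
RR = 0.3040 / 0.0950 = 3.20
risk difference = 0.3040 − 0.0950 = 0.21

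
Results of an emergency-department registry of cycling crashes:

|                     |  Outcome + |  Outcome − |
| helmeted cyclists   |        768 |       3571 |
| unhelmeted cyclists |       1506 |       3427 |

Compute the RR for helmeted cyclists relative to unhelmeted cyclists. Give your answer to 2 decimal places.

RR: 0.58

risk, helmeted cyclists = 768/4339 = 0.1770
risk, unhelmeted cyclists = 1506/4933 = 0.3053
RR = 0.1770 / 0.3053 = 0.58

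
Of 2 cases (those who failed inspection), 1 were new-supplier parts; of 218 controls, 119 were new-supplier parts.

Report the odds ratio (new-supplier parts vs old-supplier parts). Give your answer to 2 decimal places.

OR = (1 × 99) / (119 × 1) = 99/119 ≈ 0.83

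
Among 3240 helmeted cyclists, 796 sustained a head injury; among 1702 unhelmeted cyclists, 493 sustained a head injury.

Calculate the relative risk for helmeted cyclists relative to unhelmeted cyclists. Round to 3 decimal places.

risk, helmeted cyclists = 796/3240 = 0.2457
risk, unhelmeted cyclists = 493/1702 = 0.2897
RR = 0.2457 / 0.2897 = 0.848

RR = 0.848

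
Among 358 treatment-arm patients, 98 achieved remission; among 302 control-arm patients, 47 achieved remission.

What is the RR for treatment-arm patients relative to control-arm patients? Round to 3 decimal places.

risk, treatment-arm patients = 98/358 = 0.2737
risk, control-arm patients = 47/302 = 0.1556
RR = 0.2737 / 0.1556 = 1.759

RR = 1.759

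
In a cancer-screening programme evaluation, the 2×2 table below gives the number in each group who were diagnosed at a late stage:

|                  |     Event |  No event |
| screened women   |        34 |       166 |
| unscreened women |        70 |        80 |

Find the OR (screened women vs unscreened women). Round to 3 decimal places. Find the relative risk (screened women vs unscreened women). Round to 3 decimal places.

odds, screened women = 34/166 = 0.2048
odds, unscreened women = 70/80 = 0.8750
OR = 0.2048 / 0.8750 = 0.234
risk, screened women = 34/200 = 0.1700
risk, unscreened women = 70/150 = 0.4667
RR = 0.1700 / 0.4667 = 0.364

OR = 0.234; RR = 0.364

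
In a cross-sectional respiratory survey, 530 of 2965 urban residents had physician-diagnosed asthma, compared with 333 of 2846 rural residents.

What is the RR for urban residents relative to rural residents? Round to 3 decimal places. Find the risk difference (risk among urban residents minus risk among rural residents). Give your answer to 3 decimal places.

RR = 1.528; RD = 0.062

risk, urban residents = 530/2965 = 0.1788
risk, rural residents = 333/2846 = 0.1170
RR = 0.1788 / 0.1170 = 1.528
risk difference = 0.1788 − 0.1170 = 0.062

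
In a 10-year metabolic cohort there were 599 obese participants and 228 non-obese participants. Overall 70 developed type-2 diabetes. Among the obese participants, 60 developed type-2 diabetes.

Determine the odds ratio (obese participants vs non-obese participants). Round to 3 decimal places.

OR ≈ 2.427

obese participants without the outcome: 599 − 60 = 539
non-obese participants with the outcome: 70 − 60 = 10
non-obese participants without the outcome: 228 − 10 = 218
OR = (60 × 218) / (539 × 10) = 13080/5390 ≈ 2.427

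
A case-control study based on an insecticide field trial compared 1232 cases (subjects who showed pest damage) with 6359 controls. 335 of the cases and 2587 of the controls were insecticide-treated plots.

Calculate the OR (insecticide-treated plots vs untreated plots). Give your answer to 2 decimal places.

OR = (335 × 3772) / (2587 × 897) = 1263620/2320539 ≈ 0.54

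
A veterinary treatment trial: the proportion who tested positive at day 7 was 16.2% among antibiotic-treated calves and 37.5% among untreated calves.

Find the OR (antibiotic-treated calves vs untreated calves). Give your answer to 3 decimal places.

0.322

odds, antibiotic-treated calves = 0.1620/0.8380 = 0.1933
odds, untreated calves = 0.3750/0.6250 = 0.6000
OR = 0.1933 / 0.6000 = 0.322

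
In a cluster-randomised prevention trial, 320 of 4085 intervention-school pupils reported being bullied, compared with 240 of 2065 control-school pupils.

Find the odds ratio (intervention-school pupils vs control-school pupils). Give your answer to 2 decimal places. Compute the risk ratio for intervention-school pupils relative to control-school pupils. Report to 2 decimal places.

OR = 0.65; RR = 0.67

odds, intervention-school pupils = 320/3765 = 0.0850
odds, control-school pupils = 240/1825 = 0.1315
OR = 0.0850 / 0.1315 = 0.65
risk, intervention-school pupils = 320/4085 = 0.0783
risk, control-school pupils = 240/2065 = 0.1162
RR = 0.0783 / 0.1162 = 0.67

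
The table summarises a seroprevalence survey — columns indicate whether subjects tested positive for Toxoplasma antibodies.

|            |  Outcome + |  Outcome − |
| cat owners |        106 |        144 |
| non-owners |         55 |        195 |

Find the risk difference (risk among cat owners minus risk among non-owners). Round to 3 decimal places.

risk, cat owners = 106/250 = 0.4240
risk, non-owners = 55/250 = 0.2200
risk difference = 0.4240 − 0.2200 = 0.204

RD ≈ 0.204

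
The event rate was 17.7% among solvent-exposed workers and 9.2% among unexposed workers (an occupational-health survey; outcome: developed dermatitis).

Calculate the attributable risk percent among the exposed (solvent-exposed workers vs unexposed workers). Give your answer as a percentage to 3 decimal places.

AR% = (0.1770 − 0.0920) / 0.1770 = 0.4802 → 48.023%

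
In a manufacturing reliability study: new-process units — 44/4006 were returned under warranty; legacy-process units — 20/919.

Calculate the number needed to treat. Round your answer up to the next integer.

risk, new-process units = 44/4006 = 0.010984
risk, legacy-process units = 20/919 = 0.021763
absolute risk difference = 0.010779
1 / 0.010779 = 92.773 → round up → 93

93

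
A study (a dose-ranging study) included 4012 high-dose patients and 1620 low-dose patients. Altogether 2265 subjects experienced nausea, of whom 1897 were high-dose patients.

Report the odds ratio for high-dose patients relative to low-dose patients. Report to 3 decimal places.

3.052

high-dose patients without the outcome: 4012 − 1897 = 2115
low-dose patients with the outcome: 2265 − 1897 = 368
low-dose patients without the outcome: 1620 − 368 = 1252
OR = (1897 × 1252) / (2115 × 368) = 2375044/778320 ≈ 3.052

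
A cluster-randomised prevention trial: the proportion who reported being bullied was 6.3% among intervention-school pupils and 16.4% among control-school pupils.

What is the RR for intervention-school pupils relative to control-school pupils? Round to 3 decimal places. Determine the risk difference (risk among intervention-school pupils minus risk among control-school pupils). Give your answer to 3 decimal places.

RR = 0.384; RD = -0.101

RR = 0.0630 / 0.1640 = 0.384
risk difference = 0.0630 − 0.1640 = -0.101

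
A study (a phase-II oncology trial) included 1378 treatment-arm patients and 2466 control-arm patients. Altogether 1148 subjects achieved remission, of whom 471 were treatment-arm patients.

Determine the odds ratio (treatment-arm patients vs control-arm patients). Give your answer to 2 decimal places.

treatment-arm patients without the outcome: 1378 − 471 = 907
control-arm patients with the outcome: 1148 − 471 = 677
control-arm patients without the outcome: 2466 − 677 = 1789
OR = (471 × 1789) / (907 × 677) = 842619/614039 ≈ 1.37

OR ≈ 1.37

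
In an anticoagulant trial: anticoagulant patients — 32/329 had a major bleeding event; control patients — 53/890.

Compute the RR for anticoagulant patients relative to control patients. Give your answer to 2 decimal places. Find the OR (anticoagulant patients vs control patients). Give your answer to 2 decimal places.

RR = 1.63; OR = 1.70

risk, anticoagulant patients = 32/329 = 0.0973
risk, control patients = 53/890 = 0.0596
RR = 0.0973 / 0.0596 = 1.63
odds, anticoagulant patients = 32/297 = 0.1077
odds, control patients = 53/837 = 0.0633
OR = 0.1077 / 0.0633 = 1.70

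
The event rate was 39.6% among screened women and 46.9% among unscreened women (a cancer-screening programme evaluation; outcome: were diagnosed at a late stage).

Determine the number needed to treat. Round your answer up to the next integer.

absolute risk difference = 0.073000
1 / 0.073000 = 13.699 → round up → 14

14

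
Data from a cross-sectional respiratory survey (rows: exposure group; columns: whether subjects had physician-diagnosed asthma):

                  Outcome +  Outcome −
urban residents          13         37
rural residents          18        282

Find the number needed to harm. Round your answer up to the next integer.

risk, urban residents = 13/50 = 0.260000
risk, rural residents = 18/300 = 0.060000
absolute risk difference = 0.200000
1 / 0.200000 = 5.000 → round up → 5

5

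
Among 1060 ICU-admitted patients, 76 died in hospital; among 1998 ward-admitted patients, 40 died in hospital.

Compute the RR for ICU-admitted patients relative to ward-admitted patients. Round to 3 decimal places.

RR ≈ 3.581

risk, ICU-admitted patients = 76/1060 = 0.07170
risk, ward-admitted patients = 40/1998 = 0.02002
RR = 0.07170 / 0.02002 = 3.581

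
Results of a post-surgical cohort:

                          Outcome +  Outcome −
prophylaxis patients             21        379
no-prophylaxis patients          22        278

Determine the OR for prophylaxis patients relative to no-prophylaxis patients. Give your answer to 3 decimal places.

OR: 0.700

odds, prophylaxis patients = 21/379 = 0.0554
odds, no-prophylaxis patients = 22/278 = 0.0791
OR = 0.0554 / 0.0791 = 0.700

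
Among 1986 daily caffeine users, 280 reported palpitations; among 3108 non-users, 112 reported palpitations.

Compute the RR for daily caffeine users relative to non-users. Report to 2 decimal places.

RR: 3.91

risk, daily caffeine users = 280/1986 = 0.14099
risk, non-users = 112/3108 = 0.03604
RR = 0.14099 / 0.03604 = 3.91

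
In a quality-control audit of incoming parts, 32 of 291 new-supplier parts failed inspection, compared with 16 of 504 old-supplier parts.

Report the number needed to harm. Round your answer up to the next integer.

13

risk, new-supplier parts = 32/291 = 0.109966
risk, old-supplier parts = 16/504 = 0.031746
absolute risk difference = 0.078220
1 / 0.078220 = 12.784 → round up → 13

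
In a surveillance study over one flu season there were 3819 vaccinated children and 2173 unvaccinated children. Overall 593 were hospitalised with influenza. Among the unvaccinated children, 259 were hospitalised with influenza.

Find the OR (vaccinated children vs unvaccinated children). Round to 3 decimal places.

0.708

vaccinated children with the outcome: 593 − 259 = 334
vaccinated children without the outcome: 3819 − 334 = 3485
unvaccinated children without the outcome: 2173 − 259 = 1914
OR = (334 × 1914) / (3485 × 259) = 639276/902615 ≈ 0.708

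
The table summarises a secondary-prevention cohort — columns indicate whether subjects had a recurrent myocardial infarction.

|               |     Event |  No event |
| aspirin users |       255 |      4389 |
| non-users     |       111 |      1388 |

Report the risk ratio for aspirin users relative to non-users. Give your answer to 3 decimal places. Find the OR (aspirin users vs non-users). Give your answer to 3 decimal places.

risk, aspirin users = 255/4644 = 0.0549
risk, non-users = 111/1499 = 0.0740
RR = 0.0549 / 0.0740 = 0.742
OR = (255 × 1388) / (4389 × 111) = 353940/487179 ≈ 0.727

RR = 0.742; OR = 0.727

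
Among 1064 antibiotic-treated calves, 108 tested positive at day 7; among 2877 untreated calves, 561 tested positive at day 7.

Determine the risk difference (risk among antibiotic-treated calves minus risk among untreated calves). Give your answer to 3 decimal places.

RD ≈ -0.093

risk, antibiotic-treated calves = 108/1064 = 0.1015
risk, untreated calves = 561/2877 = 0.1950
risk difference = 0.1015 − 0.1950 = -0.093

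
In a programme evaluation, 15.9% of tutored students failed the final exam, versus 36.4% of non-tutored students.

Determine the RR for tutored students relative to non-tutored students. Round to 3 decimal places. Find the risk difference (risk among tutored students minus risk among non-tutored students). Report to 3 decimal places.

RR = 0.1590 / 0.3640 = 0.437
risk difference = 0.1590 − 0.3640 = -0.205

RR = 0.437; RD = -0.205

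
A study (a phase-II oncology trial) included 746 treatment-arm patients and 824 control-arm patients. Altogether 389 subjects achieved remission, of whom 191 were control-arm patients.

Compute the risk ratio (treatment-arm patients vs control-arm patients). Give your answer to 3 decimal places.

RR: 1.145

treatment-arm patients with the outcome: 389 − 191 = 198
treatment-arm patients without the outcome: 746 − 198 = 548
control-arm patients without the outcome: 824 − 191 = 633
risk, treatment-arm patients = 198/746 = 0.2654
risk, control-arm patients = 191/824 = 0.2318
RR = 0.2654 / 0.2318 = 1.145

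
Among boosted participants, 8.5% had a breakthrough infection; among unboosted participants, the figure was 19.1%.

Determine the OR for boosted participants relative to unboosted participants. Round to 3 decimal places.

odds, boosted participants = 0.0850/0.9150 = 0.0929
odds, unboosted participants = 0.1910/0.8090 = 0.2361
OR = 0.0929 / 0.2361 = 0.393

0.393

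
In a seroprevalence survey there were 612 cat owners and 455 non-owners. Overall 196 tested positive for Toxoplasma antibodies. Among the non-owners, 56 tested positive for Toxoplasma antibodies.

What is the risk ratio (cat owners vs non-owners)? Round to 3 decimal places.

1.859

cat owners with the outcome: 196 − 56 = 140
cat owners without the outcome: 612 − 140 = 472
non-owners without the outcome: 455 − 56 = 399
risk, cat owners = 140/612 = 0.2288
risk, non-owners = 56/455 = 0.1231
RR = 0.2288 / 0.1231 = 1.859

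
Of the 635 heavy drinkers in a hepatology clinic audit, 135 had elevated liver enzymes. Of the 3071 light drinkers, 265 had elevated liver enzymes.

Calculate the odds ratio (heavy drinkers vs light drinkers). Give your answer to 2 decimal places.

odds, heavy drinkers = 135/500 = 0.2700
odds, light drinkers = 265/2806 = 0.0944
OR = 0.2700 / 0.0944 = 2.86

2.86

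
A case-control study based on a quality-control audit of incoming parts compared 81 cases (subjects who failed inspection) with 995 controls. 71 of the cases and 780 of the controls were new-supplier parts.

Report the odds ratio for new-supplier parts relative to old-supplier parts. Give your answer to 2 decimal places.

odds, new-supplier parts = 71/780 = 0.09103
odds, old-supplier parts = 10/215 = 0.04651
OR = 0.09103 / 0.04651 = 1.96

OR: 1.96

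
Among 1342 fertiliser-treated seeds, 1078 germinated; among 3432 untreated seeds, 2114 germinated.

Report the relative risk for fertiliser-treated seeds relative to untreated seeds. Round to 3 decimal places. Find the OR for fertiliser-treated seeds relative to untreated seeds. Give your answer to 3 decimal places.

risk, fertiliser-treated seeds = 1078/1342 = 0.8033
risk, untreated seeds = 2114/3432 = 0.6160
RR = 0.8033 / 0.6160 = 1.304
OR = (1078 × 1318) / (264 × 2114) = 1420804/558096 ≈ 2.546

RR = 1.304; OR = 2.546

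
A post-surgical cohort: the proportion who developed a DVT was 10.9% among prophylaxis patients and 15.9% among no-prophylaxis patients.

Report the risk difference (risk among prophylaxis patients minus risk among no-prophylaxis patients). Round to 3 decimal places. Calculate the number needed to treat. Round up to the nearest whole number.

RD = -0.050; NNT = 20

risk difference = 0.1090 − 0.1590 = -0.050
absolute risk difference = 0.050000
1 / 0.050000 = 20.000 → round up → 20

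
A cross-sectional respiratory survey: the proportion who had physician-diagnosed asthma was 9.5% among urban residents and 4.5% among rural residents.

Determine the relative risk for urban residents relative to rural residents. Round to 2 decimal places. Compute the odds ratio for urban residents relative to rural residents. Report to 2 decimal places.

RR = 0.09500 / 0.04500 = 2.11
odds, urban residents = 0.09500/0.90500 = 0.10497
odds, rural residents = 0.04500/0.95500 = 0.04712
OR = 0.10497 / 0.04712 = 2.23

RR = 2.11; OR = 2.23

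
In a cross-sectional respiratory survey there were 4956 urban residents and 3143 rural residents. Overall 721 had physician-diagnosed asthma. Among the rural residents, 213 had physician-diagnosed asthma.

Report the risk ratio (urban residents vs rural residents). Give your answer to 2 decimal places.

RR = 1.51

urban residents with the outcome: 721 − 213 = 508
urban residents without the outcome: 4956 − 508 = 4448
rural residents without the outcome: 3143 − 213 = 2930
risk, urban residents = 508/4956 = 0.1025
risk, rural residents = 213/3143 = 0.0678
RR = 0.1025 / 0.0678 = 1.51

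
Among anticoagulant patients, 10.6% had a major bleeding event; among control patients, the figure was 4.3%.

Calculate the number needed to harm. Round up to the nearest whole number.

absolute risk difference = 0.063000
1 / 0.063000 = 15.873 → round up → 16

NNH = 16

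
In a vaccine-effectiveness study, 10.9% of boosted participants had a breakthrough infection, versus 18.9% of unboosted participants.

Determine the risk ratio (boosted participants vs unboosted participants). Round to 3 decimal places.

RR = 0.1090 / 0.1890 = 0.577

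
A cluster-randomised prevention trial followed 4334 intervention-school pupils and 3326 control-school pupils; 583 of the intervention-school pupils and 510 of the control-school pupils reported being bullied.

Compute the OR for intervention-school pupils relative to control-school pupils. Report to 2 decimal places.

OR: 0.86

odds, intervention-school pupils = 583/3751 = 0.1554
odds, control-school pupils = 510/2816 = 0.1811
OR = 0.1554 / 0.1811 = 0.86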